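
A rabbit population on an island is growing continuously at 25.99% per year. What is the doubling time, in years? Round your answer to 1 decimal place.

doubling time ≈ 2.7 years

doubling time = ln(2) / |r| = 0.69315 / 0.2599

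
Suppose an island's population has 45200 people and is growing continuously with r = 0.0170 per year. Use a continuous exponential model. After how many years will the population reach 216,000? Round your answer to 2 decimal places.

216000 = 45200 · e^(0.017·t)
t = ln(216000/45200) / 0.017 = ln(4.77876) / 0.017 = 1.56418 / 0.017

t ≈ 92.01 years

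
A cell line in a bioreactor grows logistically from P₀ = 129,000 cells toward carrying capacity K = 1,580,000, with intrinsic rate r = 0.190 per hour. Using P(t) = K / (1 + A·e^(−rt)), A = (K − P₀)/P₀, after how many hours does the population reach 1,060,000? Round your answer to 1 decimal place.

A = (1580000 − 129000)/129000 = 11.24806
1060000 = 1580000/(1 + 11.24806·e^(−0.19t)) → 1 + 11.24806·e^(−0.19t) = 1.49057
e^(−0.19t) = 0.043613 → t = ln(22.92874)/0.19 = 3.13239/0.19

t ≈ 16.5 hours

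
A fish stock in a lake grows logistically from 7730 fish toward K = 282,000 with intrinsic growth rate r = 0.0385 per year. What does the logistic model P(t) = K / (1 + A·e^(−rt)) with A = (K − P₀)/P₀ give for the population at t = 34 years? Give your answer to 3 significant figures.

≈ 26,600 fish

A = (282000 − 7730)/7730 = 35.48124
P(34) = 282000 / (1 + 35.48124·e^(−0.0385·34)) = 282000 / (1 + 35.48124·0.27009)
= 282000 / 10.58313 ≈ 26646.18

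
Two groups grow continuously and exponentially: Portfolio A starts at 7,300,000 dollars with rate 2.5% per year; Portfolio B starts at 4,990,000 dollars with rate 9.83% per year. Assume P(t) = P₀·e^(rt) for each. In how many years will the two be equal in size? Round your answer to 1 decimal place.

t ≈ 5.2 years

7300000·e^(0.025t) = 4990000·e^(0.0983t)
7300000/4990000 = e^((0.0983 − 0.025)t) → ln(1.46293) = 0.0733·t
t = 0.38044 / 0.0733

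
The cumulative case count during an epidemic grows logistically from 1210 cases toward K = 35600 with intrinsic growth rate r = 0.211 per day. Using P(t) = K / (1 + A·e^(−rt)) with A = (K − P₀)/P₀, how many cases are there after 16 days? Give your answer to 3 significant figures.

A = (35600 − 1210)/1210 = 28.42149
P(16) = 35600 / (1 + 28.42149·e^(−0.211·16)) = 35600 / (1 + 28.42149·0.034184)
= 35600 / 1.97156 ≈ 18056.79

≈ 18,100 cases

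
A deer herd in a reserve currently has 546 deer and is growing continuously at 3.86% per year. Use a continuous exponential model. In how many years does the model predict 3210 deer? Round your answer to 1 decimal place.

t ≈ 45.9 years

3210 = 546 · e^(0.0386·t)
t = ln(3210/546) / 0.0386 = ln(5.87912) / 0.0386 = 1.77141 / 0.0386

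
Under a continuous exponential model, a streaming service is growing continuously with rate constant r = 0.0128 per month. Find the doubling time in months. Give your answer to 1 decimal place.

doubling time ≈ 54.2 months

doubling time = ln(2) / |r| = 0.69315 / 0.0128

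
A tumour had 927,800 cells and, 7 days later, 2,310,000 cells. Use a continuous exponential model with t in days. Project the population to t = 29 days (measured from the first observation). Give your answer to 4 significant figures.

≈ 40,610,000 cells

r = ln(2310000/927800) / 7 ≈ 0.130312 per day
P(29) = 927800 · e^(0.130312·29) = 927800 · 43.77482 ≈ 40614280.09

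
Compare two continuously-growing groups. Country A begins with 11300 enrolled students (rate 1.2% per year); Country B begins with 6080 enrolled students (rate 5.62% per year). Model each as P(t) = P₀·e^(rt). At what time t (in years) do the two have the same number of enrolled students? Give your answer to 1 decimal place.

t ≈ 14.0 years

11300·e^(0.012t) = 6080·e^(0.0562t)
11300/6080 = e^((0.0562 − 0.012)t) → ln(1.85855) = 0.0442·t
t = 0.6198 / 0.0442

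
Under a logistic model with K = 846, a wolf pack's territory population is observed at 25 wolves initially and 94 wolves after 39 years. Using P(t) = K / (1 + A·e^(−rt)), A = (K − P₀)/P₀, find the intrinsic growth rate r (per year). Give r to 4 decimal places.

r ≈ 0.0362 per year

A = (846 − 25)/25 = 32.84
94 = 846/(1 + 32.84·e^(−r·39)) → e^(−39r) = (9 − 1)/32.84 = 0.243605
r = −ln(0.243605)/39 = 1.41221/39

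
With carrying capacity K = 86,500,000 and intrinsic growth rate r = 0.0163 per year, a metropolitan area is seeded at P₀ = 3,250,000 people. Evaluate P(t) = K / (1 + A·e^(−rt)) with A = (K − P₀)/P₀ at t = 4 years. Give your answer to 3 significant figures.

≈ 3,460,000 people

A = (86500000 − 3250000)/3250000 = 25.61538
P(4) = 86500000 / (1 + 25.61538·e^(−0.0163·4)) = 86500000 / (1 + 25.61538·0.93688)
= 86500000 / 24.99854 ≈ 3460201.62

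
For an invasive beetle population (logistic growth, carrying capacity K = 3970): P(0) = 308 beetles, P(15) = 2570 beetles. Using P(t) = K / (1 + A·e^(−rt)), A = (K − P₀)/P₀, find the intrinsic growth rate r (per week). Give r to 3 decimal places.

A = (3970 − 308)/308 = 11.88961
2570 = 3970/(1 + 11.88961·e^(−r·15)) → e^(−15r) = (1.54475 − 1)/11.88961 = 0.045817
r = −ln(0.045817)/15 = 3.0831/15

r ≈ 0.206 per week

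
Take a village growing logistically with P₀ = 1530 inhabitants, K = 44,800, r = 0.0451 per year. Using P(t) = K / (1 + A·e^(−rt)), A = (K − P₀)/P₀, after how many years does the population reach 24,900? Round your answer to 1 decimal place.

A = (44800 − 1530)/1530 = 28.28105
24900 = 44800/(1 + 28.28105·e^(−0.0451t)) → 1 + 28.28105·e^(−0.0451t) = 1.7992
e^(−0.0451t) = 0.028259 → t = ln(35.38684)/0.0451 = 3.56634/0.0451

t ≈ 79.1 years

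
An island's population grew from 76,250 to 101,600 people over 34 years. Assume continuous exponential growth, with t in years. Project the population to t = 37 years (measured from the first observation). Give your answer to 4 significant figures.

r = ln(101600/76250) / 34 ≈ 0.008442 per year
P(37) = 76250 · e^(0.008442·37) = 76250 · 1.36664 ≈ 104205.96

≈ 104,200 people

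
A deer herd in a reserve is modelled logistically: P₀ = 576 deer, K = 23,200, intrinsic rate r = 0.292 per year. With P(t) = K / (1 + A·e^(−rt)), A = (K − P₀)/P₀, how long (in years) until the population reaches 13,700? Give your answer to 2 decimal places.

t ≈ 13.82 years

A = (23200 − 576)/576 = 39.27778
13700 = 23200/(1 + 39.27778·e^(−0.292t)) → 1 + 39.27778·e^(−0.292t) = 1.69343
e^(−0.292t) = 0.017655 → t = ln(56.64269)/0.292 = 4.03676/0.292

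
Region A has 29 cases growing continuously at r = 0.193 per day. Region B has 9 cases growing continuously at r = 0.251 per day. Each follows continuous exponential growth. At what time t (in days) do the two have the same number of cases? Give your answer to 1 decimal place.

29·e^(0.193t) = 9·e^(0.251t)
29/9 = e^((0.251 − 0.193)t) → ln(3.22222) = 0.058·t
t = 1.17007 / 0.058

t ≈ 20.2 days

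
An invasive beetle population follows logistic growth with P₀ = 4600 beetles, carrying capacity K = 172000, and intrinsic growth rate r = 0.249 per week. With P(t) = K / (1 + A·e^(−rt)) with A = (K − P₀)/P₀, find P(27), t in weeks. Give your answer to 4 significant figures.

A = (172000 − 4600)/4600 = 36.3913
P(27) = 172000 / (1 + 36.3913·e^(−0.249·27)) = 172000 / (1 + 36.3913·0.001203)
= 172000 / 1.04378 ≈ 164786.32

≈ 164,800 beetles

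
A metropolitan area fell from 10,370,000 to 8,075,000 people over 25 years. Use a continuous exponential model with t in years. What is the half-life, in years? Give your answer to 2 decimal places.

r = ln(8075000/10370000) / 25 = ln(0.77869) / 25 ≈ -0.010006 per year
half-life = ln 2 / |r| = 0.69315 / 0.010006

half-life ≈ 69.27 years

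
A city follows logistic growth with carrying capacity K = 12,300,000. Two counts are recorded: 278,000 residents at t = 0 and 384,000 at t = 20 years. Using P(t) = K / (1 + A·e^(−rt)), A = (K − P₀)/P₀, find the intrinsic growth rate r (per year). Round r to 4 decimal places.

r ≈ 0.0166 per year

A = (12300000 − 278000)/278000 = 43.2446
384000 = 12300000/(1 + 43.2446·e^(−r·20)) → e^(−20r) = (32.03125 − 1)/43.2446 = 0.717575
r = −ln(0.717575)/20 = 0.33188/20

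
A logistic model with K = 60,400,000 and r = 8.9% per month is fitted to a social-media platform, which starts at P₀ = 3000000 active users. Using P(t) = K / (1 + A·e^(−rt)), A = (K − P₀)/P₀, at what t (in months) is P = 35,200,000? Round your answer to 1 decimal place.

A = (60400000 − 3000000)/3000000 = 19.13333
35200000 = 60400000/(1 + 19.13333·e^(−0.089t)) → 1 + 19.13333·e^(−0.089t) = 1.71591
e^(−0.089t) = 0.037417 → t = ln(26.72593)/0.089 = 3.28563/0.089

t ≈ 36.9 months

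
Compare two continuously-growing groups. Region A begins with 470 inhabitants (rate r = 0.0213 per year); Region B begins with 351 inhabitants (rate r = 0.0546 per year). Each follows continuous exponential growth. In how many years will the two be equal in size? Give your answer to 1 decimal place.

t ≈ 8.8 years

470·e^(0.0213t) = 351·e^(0.0546t)
470/351 = e^((0.0546 − 0.0213)t) → ln(1.33903) = 0.0333·t
t = 0.29195 / 0.0333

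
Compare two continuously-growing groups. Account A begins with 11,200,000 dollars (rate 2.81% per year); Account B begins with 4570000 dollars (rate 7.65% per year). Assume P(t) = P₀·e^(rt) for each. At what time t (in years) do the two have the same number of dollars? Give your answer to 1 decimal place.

11200000·e^(0.0281t) = 4570000·e^(0.0765t)
11200000/4570000 = e^((0.0765 − 0.0281)t) → ln(2.45077) = 0.0484·t
t = 0.8964 / 0.0484

t ≈ 18.5 years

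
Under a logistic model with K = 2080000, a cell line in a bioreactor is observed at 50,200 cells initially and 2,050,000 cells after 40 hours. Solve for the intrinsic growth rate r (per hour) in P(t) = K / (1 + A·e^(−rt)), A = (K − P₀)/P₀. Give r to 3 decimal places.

A = (2080000 − 50200)/50200 = 40.43426
2050000 = 2080000/(1 + 40.43426·e^(−r·40)) → e^(−40r) = (1.01463 − 1)/40.43426 = 0.000362
r = −ln(0.000362)/40 = 7.92408/40

r ≈ 0.198 per hour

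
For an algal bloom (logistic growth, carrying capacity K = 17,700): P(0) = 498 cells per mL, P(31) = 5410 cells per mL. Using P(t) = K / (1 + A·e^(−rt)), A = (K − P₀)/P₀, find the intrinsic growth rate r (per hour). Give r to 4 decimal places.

r ≈ 0.0878 per hour

A = (17700 − 498)/498 = 34.54217
5410 = 17700/(1 + 34.54217·e^(−r·31)) → e^(−31r) = (3.27172 − 1)/34.54217 = 0.065767
r = −ln(0.065767)/31 = 2.72164/31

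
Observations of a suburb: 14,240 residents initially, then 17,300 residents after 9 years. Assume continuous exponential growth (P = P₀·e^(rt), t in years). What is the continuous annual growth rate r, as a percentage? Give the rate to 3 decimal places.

17300 = 14240 · e^(r·9)
e^(9r) = 17300/14240 = 1.21489
r = ln(1.21489) / 9 = 0.19465 / 9

r ≈ 2.163% per year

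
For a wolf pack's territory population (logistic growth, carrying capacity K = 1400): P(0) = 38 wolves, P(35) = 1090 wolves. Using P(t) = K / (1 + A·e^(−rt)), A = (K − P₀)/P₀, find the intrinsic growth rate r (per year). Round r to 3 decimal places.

A = (1400 − 38)/38 = 35.84211
1090 = 1400/(1 + 35.84211·e^(−r·35)) → e^(−35r) = (1.2844 − 1)/35.84211 = 0.007935
r = −ln(0.007935)/35 = 4.83648/35

r ≈ 0.138 per year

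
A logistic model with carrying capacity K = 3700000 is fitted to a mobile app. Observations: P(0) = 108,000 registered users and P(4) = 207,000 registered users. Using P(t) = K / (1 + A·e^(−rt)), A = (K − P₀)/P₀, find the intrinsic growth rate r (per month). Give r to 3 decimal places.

r ≈ 0.170 per month

A = (3700000 − 108000)/108000 = 33.25926
207000 = 3700000/(1 + 33.25926·e^(−r·4)) → e^(−4r) = (17.8744 − 1)/33.25926 = 0.507359
r = −ln(0.507359)/4 = 0.67854/4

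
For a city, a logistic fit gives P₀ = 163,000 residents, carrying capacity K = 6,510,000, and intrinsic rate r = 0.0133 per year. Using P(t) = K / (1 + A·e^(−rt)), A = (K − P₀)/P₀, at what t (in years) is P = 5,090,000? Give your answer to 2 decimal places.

A = (6510000 − 163000)/163000 = 38.93865
5090000 = 6510000/(1 + 38.93865·e^(−0.0133t)) → 1 + 38.93865·e^(−0.0133t) = 1.27898
e^(−0.0133t) = 0.007165 → t = ln(139.57587)/0.0133 = 4.93861/0.0133

t ≈ 371.32 years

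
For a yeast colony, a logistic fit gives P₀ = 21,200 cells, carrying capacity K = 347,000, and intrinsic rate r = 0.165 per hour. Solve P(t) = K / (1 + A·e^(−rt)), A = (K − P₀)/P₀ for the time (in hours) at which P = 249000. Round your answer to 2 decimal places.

t ≈ 22.21 hours

A = (347000 − 21200)/21200 = 15.36792
249000 = 347000/(1 + 15.36792·e^(−0.165t)) → 1 + 15.36792·e^(−0.165t) = 1.39357
e^(−0.165t) = 0.02561 → t = ln(39.04707)/0.165 = 3.66477/0.165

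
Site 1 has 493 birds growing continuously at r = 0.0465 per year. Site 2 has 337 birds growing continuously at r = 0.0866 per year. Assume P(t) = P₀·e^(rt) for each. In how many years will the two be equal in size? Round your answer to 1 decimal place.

493·e^(0.0465t) = 337·e^(0.0866t)
493/337 = e^((0.0866 − 0.0465)t) → ln(1.46291) = 0.0401·t
t = 0.38043 / 0.0401

t ≈ 9.5 years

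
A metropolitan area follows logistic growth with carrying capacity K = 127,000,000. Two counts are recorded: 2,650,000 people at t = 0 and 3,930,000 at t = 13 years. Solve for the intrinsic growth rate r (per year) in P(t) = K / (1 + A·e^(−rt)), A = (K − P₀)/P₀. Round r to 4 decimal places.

A = (127000000 − 2650000)/2650000 = 46.92453
3930000 = 127000000/(1 + 46.92453·e^(−r·13)) → e^(−13r) = (32.31552 − 1)/46.92453 = 0.667359
r = −ln(0.667359)/13 = 0.40443/13

r ≈ 0.0311 per year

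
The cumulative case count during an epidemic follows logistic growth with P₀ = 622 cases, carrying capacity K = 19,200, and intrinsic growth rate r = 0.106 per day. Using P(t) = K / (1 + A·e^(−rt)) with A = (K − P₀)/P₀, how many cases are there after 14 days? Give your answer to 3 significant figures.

≈ 2,470 cases

A = (19200 − 622)/622 = 29.86817
P(14) = 19200 / (1 + 29.86817·e^(−0.106·14)) = 19200 / (1 + 29.86817·0.226729)
= 19200 / 7.77198 ≈ 2470.41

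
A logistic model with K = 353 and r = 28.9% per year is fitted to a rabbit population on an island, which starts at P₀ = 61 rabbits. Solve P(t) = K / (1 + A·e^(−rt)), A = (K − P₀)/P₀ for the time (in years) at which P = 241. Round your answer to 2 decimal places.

t ≈ 8.07 years

A = (353 − 61)/61 = 4.78689
241 = 353/(1 + 4.78689·e^(−0.289t)) → 1 + 4.78689·e^(−0.289t) = 1.46473
e^(−0.289t) = 0.097084 → t = ln(10.30035)/0.289 = 2.33218/0.289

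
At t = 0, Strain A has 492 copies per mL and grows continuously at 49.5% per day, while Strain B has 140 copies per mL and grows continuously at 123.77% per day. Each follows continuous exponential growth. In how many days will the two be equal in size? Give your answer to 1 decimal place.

t ≈ 1.7 days

492·e^(0.495t) = 140·e^(1.2377t)
492/140 = e^((1.2377 − 0.495)t) → ln(3.51429) = 0.7427·t
t = 1.25684 / 0.7427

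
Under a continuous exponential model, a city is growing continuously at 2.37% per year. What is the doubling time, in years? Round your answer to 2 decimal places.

doubling time = ln(2) / |r| = 0.69315 / 0.0237

doubling time ≈ 29.25 years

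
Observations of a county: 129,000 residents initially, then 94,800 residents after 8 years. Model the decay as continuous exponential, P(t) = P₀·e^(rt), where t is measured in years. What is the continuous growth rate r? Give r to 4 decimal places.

94800 = 129000 · e^(r·8)
e^(8r) = 94800/129000 = 0.73488
r = ln(0.73488) / 8 = -0.30804 / 8

r ≈ -0.0385 per year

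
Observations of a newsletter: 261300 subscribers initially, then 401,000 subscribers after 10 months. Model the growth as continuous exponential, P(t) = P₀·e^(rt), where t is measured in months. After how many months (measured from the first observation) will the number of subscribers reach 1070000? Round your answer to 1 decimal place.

t ≈ 32.9 months

r = ln(401000/261300) / 10 ≈ 0.042829 per month
t = ln(1070000/261300) / r = 1.40974 / 0.042829 ≈ 32.915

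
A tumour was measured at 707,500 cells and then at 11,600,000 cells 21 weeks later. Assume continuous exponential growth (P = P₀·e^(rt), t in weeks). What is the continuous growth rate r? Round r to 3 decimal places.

r ≈ 0.133 per week

11600000 = 707500 · e^(r·21)
e^(21r) = 11600000/707500 = 16.39576
r = ln(16.39576) / 21 = 2.79702 / 21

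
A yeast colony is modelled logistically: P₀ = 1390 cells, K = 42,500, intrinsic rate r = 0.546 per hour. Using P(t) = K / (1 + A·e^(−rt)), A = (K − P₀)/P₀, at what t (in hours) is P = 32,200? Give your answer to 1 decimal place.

t ≈ 8.3 hours

A = (42500 − 1390)/1390 = 29.57554
32200 = 42500/(1 + 29.57554·e^(−0.546t)) → 1 + 29.57554·e^(−0.546t) = 1.31988
e^(−0.546t) = 0.010816 → t = ln(92.45945)/0.546 = 4.52677/0.546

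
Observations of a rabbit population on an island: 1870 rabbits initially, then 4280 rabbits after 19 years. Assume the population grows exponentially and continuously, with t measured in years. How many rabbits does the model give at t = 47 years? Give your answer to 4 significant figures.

≈ 14,500 rabbits

r = ln(4280/1870) / 19 ≈ 0.04358 per year
P(47) = 1870 · e^(0.04358·47) = 1870 · 7.75429 ≈ 14500.53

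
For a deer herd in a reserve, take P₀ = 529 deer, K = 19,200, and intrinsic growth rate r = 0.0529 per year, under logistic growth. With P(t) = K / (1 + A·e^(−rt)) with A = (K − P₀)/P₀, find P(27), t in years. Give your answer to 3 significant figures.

≈ 2,030 deer

A = (19200 − 529)/529 = 35.2949
P(27) = 19200 / (1 + 35.2949·e^(−0.0529·27)) = 19200 / (1 + 35.2949·0.239716)
= 19200 / 9.46075 ≈ 2029.44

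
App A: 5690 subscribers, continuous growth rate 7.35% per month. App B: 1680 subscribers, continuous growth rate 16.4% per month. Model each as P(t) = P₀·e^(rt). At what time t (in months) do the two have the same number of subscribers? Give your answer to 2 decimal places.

t ≈ 13.48 months

5690·e^(0.0735t) = 1680·e^(0.164t)
5690/1680 = e^((0.164 − 0.0735)t) → ln(3.3869) = 0.0905·t
t = 1.21992 / 0.0905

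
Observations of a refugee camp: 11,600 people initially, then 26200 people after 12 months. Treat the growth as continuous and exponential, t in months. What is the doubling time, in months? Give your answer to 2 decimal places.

r = ln(26200/11600) / 12 = ln(2.25862) / 12 ≈ 0.067896 per month
doubling time = ln 2 / |r| = 0.69315 / 0.067896

doubling time ≈ 10.21 months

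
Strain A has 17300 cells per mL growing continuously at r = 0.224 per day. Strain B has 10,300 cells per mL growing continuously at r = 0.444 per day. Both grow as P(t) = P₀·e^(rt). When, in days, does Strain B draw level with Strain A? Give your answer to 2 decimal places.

t ≈ 2.36 days

17300·e^(0.224t) = 10300·e^(0.444t)
17300/10300 = e^((0.444 − 0.224)t) → ln(1.67961) = 0.22·t
t = 0.51856 / 0.22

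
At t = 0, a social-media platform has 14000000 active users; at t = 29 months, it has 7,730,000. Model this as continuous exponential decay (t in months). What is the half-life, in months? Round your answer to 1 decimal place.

half-life ≈ 33.8 months

r = ln(7730000/14000000) / 29 = ln(0.55214) / 29 ≈ -0.020481 per month
half-life = ln 2 / |r| = 0.69315 / 0.020481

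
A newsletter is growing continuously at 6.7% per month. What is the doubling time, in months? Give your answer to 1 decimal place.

doubling time ≈ 10.3 months

doubling time = ln(2) / |r| = 0.69315 / 0.067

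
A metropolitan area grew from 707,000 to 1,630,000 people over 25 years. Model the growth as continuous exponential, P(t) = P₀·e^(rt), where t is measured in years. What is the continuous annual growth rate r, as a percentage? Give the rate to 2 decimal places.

r ≈ 3.34% per year

1630000 = 707000 · e^(r·25)
e^(25r) = 1630000/707000 = 2.30552
r = ln(2.30552) / 25 = 0.8353 / 25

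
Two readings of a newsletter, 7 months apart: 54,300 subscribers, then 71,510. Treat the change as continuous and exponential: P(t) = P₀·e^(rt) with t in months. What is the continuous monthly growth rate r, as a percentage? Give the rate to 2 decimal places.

71510 = 54300 · e^(r·7)
e^(7r) = 71510/54300 = 1.31694
r = ln(1.31694) / 7 = 0.27531 / 7

r ≈ 3.93% per month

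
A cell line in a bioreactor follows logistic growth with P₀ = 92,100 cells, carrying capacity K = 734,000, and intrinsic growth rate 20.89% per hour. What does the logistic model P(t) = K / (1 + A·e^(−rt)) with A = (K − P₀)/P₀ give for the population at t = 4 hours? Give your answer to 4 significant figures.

≈ 182,500 cells

A = (734000 − 92100)/92100 = 6.9696
P(4) = 734000 / (1 + 6.9696·e^(−0.2089·4)) = 734000 / (1 + 6.9696·0.433614)
= 734000 / 4.02212 ≈ 182490.96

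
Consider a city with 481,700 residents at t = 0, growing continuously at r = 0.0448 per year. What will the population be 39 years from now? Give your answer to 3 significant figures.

≈ 2,760,000 residents

P(39) = 481700 · e^(0.0448·39) = 481700 · e^(1.7472)
= 481700 · 5.73851 ≈ 2764241.39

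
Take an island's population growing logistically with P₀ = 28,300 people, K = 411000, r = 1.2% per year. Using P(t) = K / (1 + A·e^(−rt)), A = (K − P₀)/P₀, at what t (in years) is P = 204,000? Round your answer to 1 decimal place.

t ≈ 215.8 years

A = (411000 − 28300)/28300 = 13.52297
204000 = 411000/(1 + 13.52297·e^(−0.012t)) → 1 + 13.52297·e^(−0.012t) = 2.01471
e^(−0.012t) = 0.075036 → t = ln(13.32698)/0.012 = 2.58979/0.012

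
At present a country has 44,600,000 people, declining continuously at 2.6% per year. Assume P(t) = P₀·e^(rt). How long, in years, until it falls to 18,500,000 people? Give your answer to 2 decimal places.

18500000 = 44600000 · e^(-0.026·t)
t = ln(18500000/44600000) / -0.026 = ln(0.4148) / -0.026 = -0.87996 / -0.026

t ≈ 33.84 years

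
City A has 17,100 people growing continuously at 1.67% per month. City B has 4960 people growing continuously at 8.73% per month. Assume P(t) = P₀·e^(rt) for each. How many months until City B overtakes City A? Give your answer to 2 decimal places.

17100·e^(0.0167t) = 4960·e^(0.0873t)
17100/4960 = e^((0.0873 − 0.0167)t) → ln(3.44758) = 0.0706·t
t = 1.23767 / 0.0706

t ≈ 17.53 months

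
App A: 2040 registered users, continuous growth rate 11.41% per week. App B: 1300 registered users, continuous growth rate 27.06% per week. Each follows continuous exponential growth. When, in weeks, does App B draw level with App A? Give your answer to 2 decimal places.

t ≈ 2.88 weeks

2040·e^(0.1141t) = 1300·e^(0.2706t)
2040/1300 = e^((0.2706 − 0.1141)t) → ln(1.56923) = 0.1565·t
t = 0.45059 / 0.1565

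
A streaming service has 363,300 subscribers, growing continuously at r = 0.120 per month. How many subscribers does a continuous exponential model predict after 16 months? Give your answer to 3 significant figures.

P(16) = 363300 · e^(0.12·16) = 363300 · e^(1.92)
= 363300 · 6.82096 ≈ 2478054.21

≈ 2,480,000 subscribers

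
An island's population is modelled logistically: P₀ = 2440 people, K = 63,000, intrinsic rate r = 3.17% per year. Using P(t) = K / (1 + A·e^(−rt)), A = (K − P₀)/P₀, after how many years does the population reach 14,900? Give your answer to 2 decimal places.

A = (63000 − 2440)/2440 = 24.81967
14900 = 63000/(1 + 24.81967·e^(−0.0317t)) → 1 + 24.81967·e^(−0.0317t) = 4.22819
e^(−0.0317t) = 0.130066 → t = ln(7.68842)/0.0317 = 2.03972/0.0317

t ≈ 64.34 years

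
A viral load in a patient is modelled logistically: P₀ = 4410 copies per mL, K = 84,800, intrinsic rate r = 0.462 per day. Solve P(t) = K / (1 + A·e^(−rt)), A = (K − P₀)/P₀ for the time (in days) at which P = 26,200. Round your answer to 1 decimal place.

t ≈ 4.5 days

A = (84800 − 4410)/4410 = 18.22902
26200 = 84800/(1 + 18.22902·e^(−0.462t)) → 1 + 18.22902·e^(−0.462t) = 3.23664
e^(−0.462t) = 0.122697 → t = ln(8.15018)/0.462 = 2.09804/0.462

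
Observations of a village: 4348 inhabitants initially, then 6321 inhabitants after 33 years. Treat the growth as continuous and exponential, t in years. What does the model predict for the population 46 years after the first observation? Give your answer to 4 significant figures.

r = ln(6321/4348) / 33 ≈ 0.011338 per year
P(46) = 4348 · e^(0.011338·46) = 4348 · 1.68465 ≈ 7324.86

≈ 7,325 inhabitants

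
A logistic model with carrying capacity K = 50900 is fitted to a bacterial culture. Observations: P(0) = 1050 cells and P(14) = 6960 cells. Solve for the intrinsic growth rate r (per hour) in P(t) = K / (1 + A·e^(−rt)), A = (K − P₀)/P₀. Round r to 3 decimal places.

r ≈ 0.144 per hour

A = (50900 − 1050)/1050 = 47.47619
6960 = 50900/(1 + 47.47619·e^(−r·14)) → e^(−14r) = (7.31322 − 1)/47.47619 = 0.132977
r = −ln(0.132977)/14 = 2.01758/14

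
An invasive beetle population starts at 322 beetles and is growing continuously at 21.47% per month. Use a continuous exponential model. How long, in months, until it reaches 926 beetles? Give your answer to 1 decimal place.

926 = 322 · e^(0.2147·t)
t = ln(926/322) / 0.2147 = ln(2.87578) / 0.2147 = 1.05632 / 0.2147

t ≈ 4.9 months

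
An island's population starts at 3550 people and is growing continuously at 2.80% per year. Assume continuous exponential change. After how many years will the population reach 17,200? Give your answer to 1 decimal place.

t ≈ 56.4 years

17200 = 3550 · e^(0.028·t)
t = ln(17200/3550) / 0.028 = ln(4.84507) / 0.028 = 1.57796 / 0.028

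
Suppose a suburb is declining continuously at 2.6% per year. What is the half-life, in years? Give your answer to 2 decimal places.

half-life = ln(2) / |r| = 0.69315 / 0.026

half-life ≈ 26.66 years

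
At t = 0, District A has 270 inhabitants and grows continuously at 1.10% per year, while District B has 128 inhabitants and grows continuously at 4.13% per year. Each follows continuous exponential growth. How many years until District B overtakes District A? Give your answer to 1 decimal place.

t ≈ 24.6 years

270·e^(0.011t) = 128·e^(0.0413t)
270/128 = e^((0.0413 − 0.011)t) → ln(2.10938) = 0.0303·t
t = 0.74639 / 0.0303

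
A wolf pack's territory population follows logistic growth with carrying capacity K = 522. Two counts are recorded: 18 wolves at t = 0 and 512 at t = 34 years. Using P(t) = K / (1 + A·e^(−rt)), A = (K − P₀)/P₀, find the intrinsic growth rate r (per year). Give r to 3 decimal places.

A = (522 − 18)/18 = 28
512 = 522/(1 + 28·e^(−r·34)) → e^(−34r) = (1.01953 − 1)/28 = 0.000698
r = −ln(0.000698)/34 = 7.26794/34

r ≈ 0.214 per year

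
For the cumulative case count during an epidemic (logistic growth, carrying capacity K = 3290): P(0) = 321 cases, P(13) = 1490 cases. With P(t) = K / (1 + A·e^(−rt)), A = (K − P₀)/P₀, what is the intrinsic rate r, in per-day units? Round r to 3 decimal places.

r ≈ 0.157 per day

A = (3290 − 321)/321 = 9.24922
1490 = 3290/(1 + 9.24922·e^(−r·13)) → e^(−13r) = (2.20805 − 1)/9.24922 = 0.130611
r = −ln(0.130611)/13 = 2.03553/13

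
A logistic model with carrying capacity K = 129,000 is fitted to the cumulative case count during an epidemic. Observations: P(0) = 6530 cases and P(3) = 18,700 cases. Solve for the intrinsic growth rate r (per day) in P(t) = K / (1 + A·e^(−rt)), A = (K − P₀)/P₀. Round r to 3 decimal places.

A = (129000 − 6530)/6530 = 18.75498
18700 = 129000/(1 + 18.75498·e^(−r·3)) → e^(−3r) = (6.8984 − 1)/18.75498 = 0.314498
r = −ln(0.314498)/3 = 1.15678/3

r ≈ 0.386 per day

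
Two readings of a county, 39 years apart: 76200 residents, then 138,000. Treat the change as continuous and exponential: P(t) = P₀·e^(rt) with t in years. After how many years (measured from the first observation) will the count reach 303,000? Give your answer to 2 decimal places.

t ≈ 90.65 years

r = ln(138000/76200) / 39 ≈ 0.015228 per year
t = ln(303000/76200) / r = 1.38037 / 0.015228 ≈ 90.647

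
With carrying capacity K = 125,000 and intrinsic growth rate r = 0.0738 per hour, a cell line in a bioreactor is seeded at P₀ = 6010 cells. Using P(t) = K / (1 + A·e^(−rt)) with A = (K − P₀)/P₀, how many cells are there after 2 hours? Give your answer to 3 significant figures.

≈ 6,910 cells

A = (125000 − 6010)/6010 = 19.79867
P(2) = 125000 / (1 + 19.79867·e^(−0.0738·2)) = 125000 / (1 + 19.79867·0.862776)
= 125000 / 18.08182 ≈ 6913.02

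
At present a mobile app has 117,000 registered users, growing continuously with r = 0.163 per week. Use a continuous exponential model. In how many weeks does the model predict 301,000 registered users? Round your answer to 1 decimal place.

301000 = 117000 · e^(0.163·t)
t = ln(301000/117000) / 0.163 = ln(2.57265) / 0.163 = 0.94494 / 0.163

t ≈ 5.8 weeks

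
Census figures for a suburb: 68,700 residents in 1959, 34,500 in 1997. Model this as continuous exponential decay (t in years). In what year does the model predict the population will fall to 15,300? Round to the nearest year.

year 2042

r = ln(34500/68700) / 38 = -0.68879/38 ≈ -0.018126 per year
t = ln(15300/68700) / r = -1.5019/-0.018126 ≈ 82.86 years after 1959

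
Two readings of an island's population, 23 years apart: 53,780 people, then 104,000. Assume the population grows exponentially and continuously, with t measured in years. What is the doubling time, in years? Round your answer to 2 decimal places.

doubling time ≈ 24.17 years

r = ln(104000/53780) / 23 = ln(1.9338) / 23 ≈ 0.028673 per year
doubling time = ln 2 / |r| = 0.69315 / 0.028673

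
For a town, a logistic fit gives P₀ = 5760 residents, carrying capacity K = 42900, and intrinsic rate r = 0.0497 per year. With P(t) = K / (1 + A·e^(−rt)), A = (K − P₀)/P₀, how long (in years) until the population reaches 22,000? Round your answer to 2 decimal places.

A = (42900 − 5760)/5760 = 6.44792
22000 = 42900/(1 + 6.44792·e^(−0.0497t)) → 1 + 6.44792·e^(−0.0497t) = 1.95
e^(−0.0497t) = 0.147334 → t = ln(6.78728)/0.0497 = 1.91505/0.0497

t ≈ 38.53 years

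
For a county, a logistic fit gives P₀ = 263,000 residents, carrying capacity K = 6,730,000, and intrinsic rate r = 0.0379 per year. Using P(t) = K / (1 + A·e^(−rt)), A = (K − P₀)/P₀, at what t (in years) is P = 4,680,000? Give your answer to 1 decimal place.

A = (6730000 − 263000)/263000 = 24.58935
4680000 = 6730000/(1 + 24.58935·e^(−0.0379t)) → 1 + 24.58935·e^(−0.0379t) = 1.43803
e^(−0.0379t) = 0.017814 → t = ln(56.1357)/0.0379 = 4.02777/0.0379

t ≈ 106.3 years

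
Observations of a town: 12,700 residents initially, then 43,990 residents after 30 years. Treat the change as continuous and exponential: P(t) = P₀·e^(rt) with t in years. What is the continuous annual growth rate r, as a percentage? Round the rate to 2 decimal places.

r ≈ 4.14% per year

43990 = 12700 · e^(r·30)
e^(30r) = 43990/12700 = 3.46378
r = ln(3.46378) / 30 = 1.24236 / 30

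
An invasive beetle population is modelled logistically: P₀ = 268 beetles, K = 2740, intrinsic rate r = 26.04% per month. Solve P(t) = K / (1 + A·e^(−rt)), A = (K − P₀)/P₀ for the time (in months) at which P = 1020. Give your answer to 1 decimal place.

t ≈ 6.5 months

A = (2740 − 268)/268 = 9.22388
1020 = 2740/(1 + 9.22388·e^(−0.2604t)) → 1 + 9.22388·e^(−0.2604t) = 2.68627
e^(−0.2604t) = 0.182816 → t = ln(5.46998)/0.2604 = 1.69927/0.2604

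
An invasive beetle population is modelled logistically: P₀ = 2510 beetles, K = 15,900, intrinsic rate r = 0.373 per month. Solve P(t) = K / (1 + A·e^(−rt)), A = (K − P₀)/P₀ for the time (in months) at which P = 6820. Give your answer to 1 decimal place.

t ≈ 3.7 months

A = (15900 − 2510)/2510 = 5.33466
6820 = 15900/(1 + 5.33466·e^(−0.373t)) → 1 + 5.33466·e^(−0.373t) = 2.33138
e^(−0.373t) = 0.249571 → t = ln(4.00687)/0.373 = 1.38801/0.373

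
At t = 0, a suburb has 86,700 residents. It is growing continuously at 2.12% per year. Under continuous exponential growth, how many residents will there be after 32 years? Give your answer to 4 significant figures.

≈ 170,900 residents

P(32) = 86700 · e^(0.0212·32) = 86700 · e^(0.6784)
= 86700 · 1.97072 ≈ 170861.6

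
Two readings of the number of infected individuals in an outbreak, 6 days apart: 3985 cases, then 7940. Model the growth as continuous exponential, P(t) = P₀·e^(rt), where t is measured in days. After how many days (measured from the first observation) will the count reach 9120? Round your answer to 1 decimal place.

r = ln(7940/3985) / 6 ≈ 0.114896 per day
t = ln(9120/3985) / r = 0.82793 / 0.114896 ≈ 7.206

t ≈ 7.2 days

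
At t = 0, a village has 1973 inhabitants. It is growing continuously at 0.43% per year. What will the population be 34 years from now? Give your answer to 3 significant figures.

≈ 2,280 inhabitants

P(34) = 1973 · e^(0.0043·34) = 1973 · e^(0.1462)
= 1973 · 1.15743 ≈ 2283.6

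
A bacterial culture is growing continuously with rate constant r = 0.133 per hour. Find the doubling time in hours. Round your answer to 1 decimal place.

doubling time ≈ 5.2 hours

doubling time = ln(2) / |r| = 0.69315 / 0.133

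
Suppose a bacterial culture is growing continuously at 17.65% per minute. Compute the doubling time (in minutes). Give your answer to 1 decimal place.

doubling time = ln(2) / |r| = 0.69315 / 0.1765

doubling time ≈ 3.9 minutes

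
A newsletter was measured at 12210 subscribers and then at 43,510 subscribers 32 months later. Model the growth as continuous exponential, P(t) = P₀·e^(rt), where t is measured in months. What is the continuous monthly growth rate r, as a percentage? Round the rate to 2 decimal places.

r ≈ 3.97% per month

43510 = 12210 · e^(r·32)
e^(32r) = 43510/12210 = 3.56347
r = ln(3.56347) / 32 = 1.27074 / 32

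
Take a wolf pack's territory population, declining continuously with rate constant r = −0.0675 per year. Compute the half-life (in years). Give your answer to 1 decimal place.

half-life ≈ 10.3 years

half-life = ln(2) / |r| = 0.69315 / 0.0675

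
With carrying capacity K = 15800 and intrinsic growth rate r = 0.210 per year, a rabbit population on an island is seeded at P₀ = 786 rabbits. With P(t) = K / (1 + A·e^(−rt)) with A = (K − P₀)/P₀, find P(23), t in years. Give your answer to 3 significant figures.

≈ 13,700 rabbits

A = (15800 − 786)/786 = 19.10178
P(23) = 15800 / (1 + 19.10178·e^(−0.21·23)) = 15800 / (1 + 19.10178·0.007987)
= 15800 / 1.15256 ≈ 13708.65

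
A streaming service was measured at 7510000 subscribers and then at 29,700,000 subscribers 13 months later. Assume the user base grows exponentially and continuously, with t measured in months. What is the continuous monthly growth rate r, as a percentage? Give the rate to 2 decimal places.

r ≈ 10.58% per month

29700000 = 7510000 · e^(r·13)
e^(13r) = 29700000/7510000 = 3.95473
r = ln(3.95473) / 13 = 1.37491 / 13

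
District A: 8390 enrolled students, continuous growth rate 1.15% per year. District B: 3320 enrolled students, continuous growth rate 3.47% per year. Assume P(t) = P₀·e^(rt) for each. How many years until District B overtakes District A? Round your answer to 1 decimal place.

t ≈ 40.0 years

8390·e^(0.0115t) = 3320·e^(0.0347t)
8390/3320 = e^((0.0347 − 0.0115)t) → ln(2.52711) = 0.0232·t
t = 0.92708 / 0.0232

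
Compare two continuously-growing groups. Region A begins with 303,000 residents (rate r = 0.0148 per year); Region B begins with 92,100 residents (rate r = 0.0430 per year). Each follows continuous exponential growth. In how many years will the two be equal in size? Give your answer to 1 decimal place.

t ≈ 42.2 years

303000·e^(0.0148t) = 92100·e^(0.043t)
303000/92100 = e^((0.043 − 0.0148)t) → ln(3.2899) = 0.0282·t
t = 1.19086 / 0.0282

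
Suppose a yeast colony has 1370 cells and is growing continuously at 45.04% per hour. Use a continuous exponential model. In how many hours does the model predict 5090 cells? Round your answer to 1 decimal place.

t ≈ 2.9 hours

5090 = 1370 · e^(0.4504·t)
t = ln(5090/1370) / 0.4504 = ln(3.71533) / 0.4504 = 1.31247 / 0.4504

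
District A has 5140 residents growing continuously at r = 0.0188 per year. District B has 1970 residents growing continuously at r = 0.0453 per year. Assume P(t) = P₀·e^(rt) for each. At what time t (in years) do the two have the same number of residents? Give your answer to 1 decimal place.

t ≈ 36.2 years

5140·e^(0.0188t) = 1970·e^(0.0453t)
5140/1970 = e^((0.0453 − 0.0188)t) → ln(2.60914) = 0.0265·t
t = 0.95902 / 0.0265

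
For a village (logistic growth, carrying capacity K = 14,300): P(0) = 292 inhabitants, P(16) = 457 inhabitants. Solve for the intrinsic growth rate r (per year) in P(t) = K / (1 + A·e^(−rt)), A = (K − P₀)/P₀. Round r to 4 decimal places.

r ≈ 0.0287 per year

A = (14300 − 292)/292 = 47.9726
457 = 14300/(1 + 47.9726·e^(−r·16)) → e^(−16r) = (31.29103 − 1)/47.9726 = 0.631423
r = −ln(0.631423)/16 = 0.45978/16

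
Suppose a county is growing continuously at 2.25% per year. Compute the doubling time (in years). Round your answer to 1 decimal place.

doubling time ≈ 30.8 years

doubling time = ln(2) / |r| = 0.69315 / 0.0225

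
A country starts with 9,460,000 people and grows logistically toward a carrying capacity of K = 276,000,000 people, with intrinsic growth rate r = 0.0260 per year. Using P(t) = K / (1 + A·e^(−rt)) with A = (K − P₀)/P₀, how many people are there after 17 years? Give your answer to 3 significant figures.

A = (276000000 − 9460000)/9460000 = 28.17548
P(17) = 276000000 / (1 + 28.17548·e^(−0.026·17)) = 276000000 / (1 + 28.17548·0.64275)
= 276000000 / 19.10978 ≈ 14442868.9

≈ 14,400,000 people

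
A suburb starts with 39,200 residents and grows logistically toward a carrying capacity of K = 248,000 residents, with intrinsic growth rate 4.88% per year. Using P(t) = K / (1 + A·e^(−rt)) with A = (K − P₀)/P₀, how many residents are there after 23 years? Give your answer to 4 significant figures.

≈ 90,720 residents

A = (248000 − 39200)/39200 = 5.32653
P(23) = 248000 / (1 + 5.32653·e^(−0.0488·23)) = 248000 / (1 + 5.32653·0.325498)
= 248000 / 2.73377 ≈ 90717.11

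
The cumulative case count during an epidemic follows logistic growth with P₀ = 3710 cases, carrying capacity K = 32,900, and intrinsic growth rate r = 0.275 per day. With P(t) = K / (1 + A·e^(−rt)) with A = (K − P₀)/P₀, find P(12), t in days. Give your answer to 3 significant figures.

≈ 25,500 cases

A = (32900 − 3710)/3710 = 7.86792
P(12) = 32900 / (1 + 7.86792·e^(−0.275·12)) = 32900 / (1 + 7.86792·0.036883)
= 32900 / 1.29019 ≈ 25500.04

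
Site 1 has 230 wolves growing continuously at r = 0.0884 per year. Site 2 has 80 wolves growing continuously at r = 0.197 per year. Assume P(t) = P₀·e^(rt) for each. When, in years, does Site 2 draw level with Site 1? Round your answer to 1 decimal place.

t ≈ 9.7 years

230·e^(0.0884t) = 80·e^(0.197t)
230/80 = e^((0.197 − 0.0884)t) → ln(2.875) = 0.1086·t
t = 1.05605 / 0.1086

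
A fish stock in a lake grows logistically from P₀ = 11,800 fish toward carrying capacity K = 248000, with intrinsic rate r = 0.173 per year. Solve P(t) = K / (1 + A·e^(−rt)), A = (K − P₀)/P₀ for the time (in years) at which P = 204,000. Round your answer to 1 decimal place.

t ≈ 26.2 years

A = (248000 − 11800)/11800 = 20.01695
204000 = 248000/(1 + 20.01695·e^(−0.173t)) → 1 + 20.01695·e^(−0.173t) = 1.21569
e^(−0.173t) = 0.010775 → t = ln(92.80586)/0.173 = 4.53051/0.173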